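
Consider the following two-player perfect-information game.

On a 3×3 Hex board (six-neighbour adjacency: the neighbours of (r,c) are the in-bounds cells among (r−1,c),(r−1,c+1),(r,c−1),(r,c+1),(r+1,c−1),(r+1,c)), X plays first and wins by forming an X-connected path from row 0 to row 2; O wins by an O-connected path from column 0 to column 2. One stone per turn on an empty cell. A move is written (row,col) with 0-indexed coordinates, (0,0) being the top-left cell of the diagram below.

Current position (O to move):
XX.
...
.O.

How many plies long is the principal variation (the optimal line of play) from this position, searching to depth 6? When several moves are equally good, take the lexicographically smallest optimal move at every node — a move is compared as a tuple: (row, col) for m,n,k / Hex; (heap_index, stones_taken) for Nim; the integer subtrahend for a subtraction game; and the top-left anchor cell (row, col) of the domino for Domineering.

ply 1, O at XX./.../.O. | (0,2)=-1→XXO/.../.O.; (1,0)=+1→XX./O../.O.*; (1,1)=+1→XX./.O./.O.; (1,2)=-1→XX./..O/.O.; (2,0)=+1→XX./.../OO.; (2,2)=-1→XX./.../.OO
ply 2, X at XX./O../.O. | (0,2)=-1→XXX/O../.O.*; (1,1)=-1→XX./OX./.O.; (1,2)=-1→XX./O.X/.O.; (2,0)=-1→XX./O../XO.; (2,2)=-1→XX./O../.OX
ply 3, O at XXX/O../.O. | (1,1)=+1→XXX/OO./.O.*; (1,2)=+1→XXX/O.O/.O.; (2,0)=+1→XXX/O../OO.; (2,2)=+1→XXX/O../.OO
ply 4, X at XXX/OO./.O. | (1,2)=-1→XXX/OOX/.O.*; (2,0)=-1→XXX/OO./XO.; (2,2)=-1→XXX/OO./.OX
ply 5, O at XXX/OOX/.O. | (2,0)=-1→XXX/OOX/OO.; (2,2)=+1→XXX/OOX/.OO*
ply 6: XXX/OOX/.OO is terminal -1 (X); from XX./.../.O. depth 6

PV length from [XX./.../.O.]: 5 plies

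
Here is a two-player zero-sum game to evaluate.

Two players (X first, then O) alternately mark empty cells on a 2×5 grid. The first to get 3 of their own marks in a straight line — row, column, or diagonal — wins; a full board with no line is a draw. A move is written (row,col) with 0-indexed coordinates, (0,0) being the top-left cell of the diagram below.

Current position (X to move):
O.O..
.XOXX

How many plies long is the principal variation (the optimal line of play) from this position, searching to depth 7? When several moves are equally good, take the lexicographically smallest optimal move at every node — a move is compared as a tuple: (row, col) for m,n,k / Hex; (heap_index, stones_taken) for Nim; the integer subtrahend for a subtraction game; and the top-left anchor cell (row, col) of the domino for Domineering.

PV length from [O.O../.XOXX]: 4 plies

p1 X@[O.O../.XOXX]: (0,1)[OXO../.XOXX]+0* (0,3)[O.OX./.XOXX]-1 (0,4)[O.O.X/.XOXX]-1 (1,0)[O.O../XXOXX]-1
p2 O@[OXO../.XOXX]: (0,3)[OXOO./.XOXX]+0* (0,4)[OXO.O/.XOXX]+0 (1,0)[OXO../OXOXX]+0
p3 X@[OXOO./.XOXX]: (0,4)[OXOOX/.XOXX]+0* (1,0)[OXOO./XXOXX]-1
p4 O@[OXOOX/.XOXX]: (1,0)[OXOOX/OXOXX]+0*
p5 X@[OXOOX/OXOXX] terminal +0; root [O.O../.XOXX] d7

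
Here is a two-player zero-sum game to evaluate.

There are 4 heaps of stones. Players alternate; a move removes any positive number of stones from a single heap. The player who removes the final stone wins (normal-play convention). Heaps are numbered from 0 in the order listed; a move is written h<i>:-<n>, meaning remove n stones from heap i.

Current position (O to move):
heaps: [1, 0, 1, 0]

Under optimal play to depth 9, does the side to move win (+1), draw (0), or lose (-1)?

ply 1, O at (1,0,1,0) | h0:-1=-1→(0,0,1,0)*; h2:-1=-1→(1,0,0,0)
ply 2, X at (0,0,1,0) | h2:-1=+1→(0,0,0,0)*
ply 3: (0,0,0,0) is terminal -1 (O); from (1,0,1,0) depth 9

value((1,0,1,0), O) = -1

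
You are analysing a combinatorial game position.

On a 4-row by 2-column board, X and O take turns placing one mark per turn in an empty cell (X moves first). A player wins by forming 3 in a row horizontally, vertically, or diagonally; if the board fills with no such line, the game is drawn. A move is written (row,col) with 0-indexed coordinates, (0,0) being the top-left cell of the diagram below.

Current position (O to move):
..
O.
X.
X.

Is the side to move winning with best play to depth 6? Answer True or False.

O winning at [../O./X./X.]: False

p1 O@[../O./X./X.]: (0,0)[O./O./X./X.]+0* (0,1)[.O/O./X./X.]+0 (1,1)[../OO/X./X.]+0 (2,1)[../O./XO/X.]+0 (3,1)[../O./X./XO]+0
p2 X@[O./O./X./X.]: (0,1)[OX/O./X./X.]+0* (1,1)[O./OX/X./X.]+0 (2,1)[O./O./XX/X.]+0 (3,1)[O./O./X./XX]+0
p3 O@[OX/O./X./X.]: (1,1)[OX/OO/X./X.]+0* (2,1)[OX/O./XO/X.]+0 (3,1)[OX/O./X./XO]+0
p4 X@[OX/OO/X./X.]: (2,1)[OX/OO/XX/X.]+0* (3,1)[OX/OO/X./XX]+0
p5 O@[OX/OO/XX/X.]: (3,1)[OX/OO/XX/XO]+0*
p6 X@[OX/OO/XX/XO] terminal +0; root [../O./X./X.] d6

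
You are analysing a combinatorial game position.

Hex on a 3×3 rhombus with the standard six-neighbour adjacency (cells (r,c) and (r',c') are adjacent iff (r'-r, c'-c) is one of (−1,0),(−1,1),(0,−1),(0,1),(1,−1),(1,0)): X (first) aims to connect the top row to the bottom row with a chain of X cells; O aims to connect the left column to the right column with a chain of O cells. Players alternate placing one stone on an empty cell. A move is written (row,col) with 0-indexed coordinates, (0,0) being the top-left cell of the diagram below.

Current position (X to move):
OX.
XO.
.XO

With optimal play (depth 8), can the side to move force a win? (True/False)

ply 1, X at OX./XO./.XO | (0,2)=+1→OXX/XO./.XO*; (1,2)=+1→OX./XOX/.XO; (2,0)=+1→OX./XO./XXO
ply 2, O at OXX/XO./.XO | (1,2)=-1→OXX/XOO/.XO*; (2,0)=-1→OXX/XO./OXO
ply 3, X at OXX/XOO/.XO | (2,0)=+1→OXX/XOO/XXO*
ply 4: OXX/XOO/XXO is terminal -1 (O); from OX./XO./.XO depth 8

X winning at [OX./XO./.XO]: True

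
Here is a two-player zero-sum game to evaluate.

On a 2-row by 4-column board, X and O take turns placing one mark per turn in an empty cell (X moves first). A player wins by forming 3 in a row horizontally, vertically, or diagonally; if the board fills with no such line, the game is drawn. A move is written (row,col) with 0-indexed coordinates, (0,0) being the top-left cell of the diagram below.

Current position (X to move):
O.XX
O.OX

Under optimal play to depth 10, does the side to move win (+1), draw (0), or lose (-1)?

value(O.XX/O.OX, X) = +1

p1 X@[O.XX/O.OX]: (0,1)[OXXX/O.OX]+1* (1,1)[O.XX/OXOX]+0
p2 O@[OXXX/O.OX] terminal -1; root [O.XX/O.OX] d10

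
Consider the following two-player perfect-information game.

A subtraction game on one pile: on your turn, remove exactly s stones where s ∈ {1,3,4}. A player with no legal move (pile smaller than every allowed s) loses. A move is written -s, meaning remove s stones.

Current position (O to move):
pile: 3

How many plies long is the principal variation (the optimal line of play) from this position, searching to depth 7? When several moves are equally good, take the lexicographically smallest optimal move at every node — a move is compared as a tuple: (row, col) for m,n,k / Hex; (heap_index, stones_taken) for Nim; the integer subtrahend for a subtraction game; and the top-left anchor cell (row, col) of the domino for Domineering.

ply 1, O at 3 | -1=+1→2*; -3=+1→0
ply 2, X at 2 | -1=-1→1*
ply 3, O at 1 | -1=+1→0*
ply 4: 0 is terminal -1 (X); from 3 depth 7

PV length from [3]: 3 plies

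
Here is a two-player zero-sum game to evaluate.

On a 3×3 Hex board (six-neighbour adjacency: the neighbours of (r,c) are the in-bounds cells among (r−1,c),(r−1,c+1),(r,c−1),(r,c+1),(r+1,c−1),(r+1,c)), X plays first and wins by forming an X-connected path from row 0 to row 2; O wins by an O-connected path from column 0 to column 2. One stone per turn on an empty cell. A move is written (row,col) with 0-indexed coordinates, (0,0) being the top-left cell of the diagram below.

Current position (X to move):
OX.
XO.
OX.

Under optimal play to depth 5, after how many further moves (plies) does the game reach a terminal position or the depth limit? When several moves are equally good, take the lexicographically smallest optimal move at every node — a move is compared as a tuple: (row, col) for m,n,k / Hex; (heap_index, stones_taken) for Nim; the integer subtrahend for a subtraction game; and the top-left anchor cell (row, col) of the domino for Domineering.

p1 X@[OX./XO./OX.]: (0,2)[OXX/XO./OX.]-1* (1,2)[OX./XOX/OX.]-1 (2,2)[OX./XO./OXX]-1
p2 O@[OXX/XO./OX.]: (1,2)[OXX/XOO/OX.]+1* (2,2)[OXX/XO./OXO]-1
p3 X@[OXX/XOO/OX.] terminal -1; root [OX./XO./OX.] d5

PV length from [OX./XO./OX.]: 2 plies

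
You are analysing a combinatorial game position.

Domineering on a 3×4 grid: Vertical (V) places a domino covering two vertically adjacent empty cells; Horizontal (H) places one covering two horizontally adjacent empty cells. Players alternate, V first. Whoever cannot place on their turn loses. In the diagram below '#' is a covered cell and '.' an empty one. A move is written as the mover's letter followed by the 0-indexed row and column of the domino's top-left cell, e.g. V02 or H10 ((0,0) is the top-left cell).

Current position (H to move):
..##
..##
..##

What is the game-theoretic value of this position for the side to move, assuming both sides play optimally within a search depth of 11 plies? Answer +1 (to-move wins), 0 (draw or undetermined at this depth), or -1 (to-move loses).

ply 1, H at ..##/..##/..## | H00=-1→####/..##/..##; H10=+1→..##/####/..##*; H20=-1→..##/..##/####
ply 2: ..##/####/..## is terminal -1 (V); from ..##/..##/..## depth 11

value(..##/..##/..##, H) = +1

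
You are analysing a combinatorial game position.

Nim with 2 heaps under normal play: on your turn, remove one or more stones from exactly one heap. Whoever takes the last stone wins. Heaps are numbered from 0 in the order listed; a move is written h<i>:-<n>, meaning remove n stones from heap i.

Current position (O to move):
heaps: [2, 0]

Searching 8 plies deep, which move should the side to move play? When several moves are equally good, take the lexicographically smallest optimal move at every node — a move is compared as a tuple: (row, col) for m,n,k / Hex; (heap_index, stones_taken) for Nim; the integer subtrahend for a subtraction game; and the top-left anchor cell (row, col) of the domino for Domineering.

ply 1, O at (2,0) | h0:-1=-1→(1,0); h0:-2=+1→(0,0)*
ply 2: (0,0) is terminal -1 (X); from (2,0) depth 8

O's best at [(2,0)]: h0:-2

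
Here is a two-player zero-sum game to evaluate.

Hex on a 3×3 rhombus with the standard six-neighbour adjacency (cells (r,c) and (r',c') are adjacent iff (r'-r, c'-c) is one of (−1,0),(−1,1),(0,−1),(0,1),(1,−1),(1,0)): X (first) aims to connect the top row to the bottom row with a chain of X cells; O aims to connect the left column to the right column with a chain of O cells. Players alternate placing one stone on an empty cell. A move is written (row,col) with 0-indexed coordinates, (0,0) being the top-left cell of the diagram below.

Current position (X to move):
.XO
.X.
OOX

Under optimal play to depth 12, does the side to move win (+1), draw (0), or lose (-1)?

ply 1, X at .XO/.X./OOX | (0,0)=-1→XXO/.X./OOX; (1,0)=-1→.XO/XX./OOX; (1,2)=+1→.XO/.XX/OOX*
ply 2: .XO/.XX/OOX is terminal -1 (O); from .XO/.X./OOX depth 12

value(.XO/.X./OOX, X) = +1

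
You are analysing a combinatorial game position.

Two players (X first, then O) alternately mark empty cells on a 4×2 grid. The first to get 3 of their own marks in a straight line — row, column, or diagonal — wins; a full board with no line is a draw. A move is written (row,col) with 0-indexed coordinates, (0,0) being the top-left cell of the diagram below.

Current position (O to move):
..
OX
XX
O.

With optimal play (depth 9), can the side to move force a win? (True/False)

O winning at [../OX/XX/O.]: False

[../OX/XX/O.] O move#1: (0,0):-1/O./OX/XX/O.*, (0,1):-1/.O/OX/XX/O., (3,1):-1/../OX/XX/OO
[O./OX/XX/O.] X move#2: (0,1):+1/OX/OX/XX/O.*, (3,1):+1/O./OX/XX/OX
[OX/OX/XX/O.] end (terminal -1, O#3); searched ../OX/XX/O. to 9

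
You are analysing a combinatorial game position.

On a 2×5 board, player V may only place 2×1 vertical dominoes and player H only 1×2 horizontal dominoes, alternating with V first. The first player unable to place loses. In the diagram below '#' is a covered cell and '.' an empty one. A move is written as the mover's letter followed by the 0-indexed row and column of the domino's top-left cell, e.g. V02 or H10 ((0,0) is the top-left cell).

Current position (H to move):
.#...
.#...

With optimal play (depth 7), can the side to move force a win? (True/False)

H winning at [.#.../.#...]: False

ply 1, H at .#.../.#... | H02=-1→.###./.#...*; H03=-1→.#.##/.#...; H12=-1→.#.../.###.; H13=-1→.#.../.#.##
ply 2, V at .###./.#... | V00=-1→####./##...; V04=+1→.####/.#..#*
ply 3, H at .####/.#..# | H12=-1→.####/.####*
ply 4, V at .####/.#### | V00=+1→#####/#####*
ply 5: #####/##### is terminal -1 (H); from .#.../.#... depth 7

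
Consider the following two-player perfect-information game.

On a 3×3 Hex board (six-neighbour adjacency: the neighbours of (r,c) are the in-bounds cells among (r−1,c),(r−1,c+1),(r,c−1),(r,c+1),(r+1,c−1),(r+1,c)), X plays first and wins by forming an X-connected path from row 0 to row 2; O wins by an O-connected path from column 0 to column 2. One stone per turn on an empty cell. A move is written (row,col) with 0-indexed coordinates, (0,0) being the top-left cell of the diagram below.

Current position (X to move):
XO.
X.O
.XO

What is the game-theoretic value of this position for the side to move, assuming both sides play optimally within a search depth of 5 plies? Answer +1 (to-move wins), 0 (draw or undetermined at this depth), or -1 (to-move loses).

value(XO./X.O/.XO, X) = +1

ply 1, X at XO./X.O/.XO | (0,2)=+1→XOX/X.O/.XO*; (1,1)=+1→XO./XXO/.XO; (2,0)=+1→XO./X.O/XXO
ply 2, O at XOX/X.O/.XO | (1,1)=-1→XOX/XOO/.XO*; (2,0)=-1→XOX/X.O/OXO
ply 3, X at XOX/XOO/.XO | (2,0)=+1→XOX/XOO/XXO*
ply 4: XOX/XOO/XXO is terminal -1 (O); from XO./X.O/.XO depth 5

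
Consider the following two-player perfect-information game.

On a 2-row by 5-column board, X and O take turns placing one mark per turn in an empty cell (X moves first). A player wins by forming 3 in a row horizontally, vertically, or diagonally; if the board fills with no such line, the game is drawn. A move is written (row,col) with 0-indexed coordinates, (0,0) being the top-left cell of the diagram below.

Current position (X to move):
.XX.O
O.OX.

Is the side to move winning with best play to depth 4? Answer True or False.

[.XX.O/O.OX.] X move#1: (0,0):+1/XXX.O/O.OX.*, (0,3):+1/.XXXO/O.OX., (1,1):+1/.XX.O/OXOX., (1,4):-1/.XX.O/O.OXX
[XXX.O/O.OX.] end (terminal -1, O#2); searched .XX.O/O.OX. to 4

X winning at [.XX.O/O.OX.]: True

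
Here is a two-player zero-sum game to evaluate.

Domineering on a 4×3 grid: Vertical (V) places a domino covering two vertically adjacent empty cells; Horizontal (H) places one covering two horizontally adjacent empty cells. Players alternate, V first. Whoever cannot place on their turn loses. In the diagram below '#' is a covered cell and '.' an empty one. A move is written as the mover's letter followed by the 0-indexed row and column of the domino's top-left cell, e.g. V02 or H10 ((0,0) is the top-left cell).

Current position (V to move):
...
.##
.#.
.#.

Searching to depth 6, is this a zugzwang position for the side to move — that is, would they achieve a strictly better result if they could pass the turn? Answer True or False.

ply 1, V at .../.##/.#./.#. | V00=+1→#../###/.#./.#.*; V10=+1→.../###/##./.#.; V20=+1→.../.##/##./##.; V22=+1→.../.##/.##/.##
ply 2, H at #../###/.#./.#. | H01=-1→###/###/.#./.#.*
ply 3, V at ###/###/.#./.#. | V20=+1→###/###/##./##.*; V22=+1→###/###/.##/.##
ply 4: ###/###/##./##. is terminal -1 (H); from .../.##/.#./.#. depth 6
pass branch (H moves first from the same position):
  | ply 1, H at .../.##/.#./.#. | H00=-1→##./.##/.#./.#.*; H01=-1→.##/.##/.#./.#.
  | ply 2, V at ##./.##/.#./.#. | V10=+1→##./###/##./.#.*; V20=+1→##./.##/##./##.; V22=+1→##./.##/.##/.##
  | ply 3: ##./###/##./.#. is terminal -1 (H); from .../.##/.#./.#. depth 6
V moving scores +1; V passing scores +1

zugzwang(.../.##/.#./.#., V) = False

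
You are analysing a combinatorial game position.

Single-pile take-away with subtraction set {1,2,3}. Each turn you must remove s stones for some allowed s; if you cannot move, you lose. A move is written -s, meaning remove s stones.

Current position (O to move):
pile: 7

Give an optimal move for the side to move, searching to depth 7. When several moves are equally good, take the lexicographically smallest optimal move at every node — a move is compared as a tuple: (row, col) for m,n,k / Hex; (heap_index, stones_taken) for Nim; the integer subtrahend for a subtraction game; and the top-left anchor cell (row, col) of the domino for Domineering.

[7] O move#1: -1:-1/6, -2:-1/5, -3:+1/4*
[4] X move#2: -1:-1/3*, -2:-1/2, -3:-1/1
[3] O move#3: -1:-1/2, -2:-1/1, -3:+1/0*
[0] end (terminal -1, X#4); searched 7 to 7

O's best at [7]: -3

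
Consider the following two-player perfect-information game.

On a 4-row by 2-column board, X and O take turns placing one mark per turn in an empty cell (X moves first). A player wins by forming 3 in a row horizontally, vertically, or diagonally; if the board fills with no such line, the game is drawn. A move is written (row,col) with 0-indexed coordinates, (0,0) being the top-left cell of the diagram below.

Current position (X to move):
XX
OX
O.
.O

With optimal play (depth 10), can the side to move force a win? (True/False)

X winning at [XX/OX/O./.O]: True

[XX/OX/O./.O] X move#1: (2,1):+1/XX/OX/OX/.O*, (3,0):+0/XX/OX/O./XO
[XX/OX/OX/.O] end (terminal -1, O#2); searched XX/OX/O./.O to 10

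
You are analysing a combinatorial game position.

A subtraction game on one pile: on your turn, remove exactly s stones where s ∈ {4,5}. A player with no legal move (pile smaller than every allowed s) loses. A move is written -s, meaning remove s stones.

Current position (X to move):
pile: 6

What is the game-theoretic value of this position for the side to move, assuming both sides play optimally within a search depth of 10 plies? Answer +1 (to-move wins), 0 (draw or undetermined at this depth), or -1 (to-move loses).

[6] X move#1: -4:+1/2*, -5:+1/1
[2] end (terminal -1, O#2); searched 6 to 10

value(6, X) = +1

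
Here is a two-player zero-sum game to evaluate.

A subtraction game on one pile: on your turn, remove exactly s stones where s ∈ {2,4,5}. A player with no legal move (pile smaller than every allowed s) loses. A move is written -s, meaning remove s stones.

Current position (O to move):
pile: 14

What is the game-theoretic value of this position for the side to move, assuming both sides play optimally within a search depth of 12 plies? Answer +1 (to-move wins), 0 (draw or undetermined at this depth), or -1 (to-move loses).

value(14, O) = -1

[14] O move#1: -2:-1/12*, -4:-1/10, -5:-1/9
[12] X move#2: -2:-1/10, -4:+1/8*, -5:+1/7
[8] O move#3: -2:-1/6*, -4:-1/4, -5:-1/3
[6] X move#4: -2:-1/4, -4:-1/2, -5:+1/1*
[1] end (terminal -1, O#5); searched 14 to 12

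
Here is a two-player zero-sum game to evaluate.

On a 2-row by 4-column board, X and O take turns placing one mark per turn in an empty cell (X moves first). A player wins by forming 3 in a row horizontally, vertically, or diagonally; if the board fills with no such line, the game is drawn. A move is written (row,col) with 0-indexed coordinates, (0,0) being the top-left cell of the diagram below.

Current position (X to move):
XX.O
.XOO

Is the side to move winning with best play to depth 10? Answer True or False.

p1 X@[XX.O/.XOO]: (0,2)[XXXO/.XOO]+1* (1,0)[XX.O/XXOO]+0
p2 O@[XXXO/.XOO] terminal -1; root [XX.O/.XOO] d10

X winning at [XX.O/.XOO]: True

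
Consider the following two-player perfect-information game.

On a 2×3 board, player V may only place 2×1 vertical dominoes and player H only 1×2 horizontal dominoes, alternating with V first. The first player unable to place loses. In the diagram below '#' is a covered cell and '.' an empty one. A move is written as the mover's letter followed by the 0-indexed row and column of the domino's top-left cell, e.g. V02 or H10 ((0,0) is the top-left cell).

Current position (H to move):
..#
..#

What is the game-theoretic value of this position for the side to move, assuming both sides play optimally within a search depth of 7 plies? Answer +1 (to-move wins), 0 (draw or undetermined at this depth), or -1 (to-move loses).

value(..#/..#, H) = +1

ply 1, H at ..#/..# | H00=+1→###/..#*; H10=+1→..#/###
ply 2: ###/..# is terminal -1 (V); from ..#/..# depth 7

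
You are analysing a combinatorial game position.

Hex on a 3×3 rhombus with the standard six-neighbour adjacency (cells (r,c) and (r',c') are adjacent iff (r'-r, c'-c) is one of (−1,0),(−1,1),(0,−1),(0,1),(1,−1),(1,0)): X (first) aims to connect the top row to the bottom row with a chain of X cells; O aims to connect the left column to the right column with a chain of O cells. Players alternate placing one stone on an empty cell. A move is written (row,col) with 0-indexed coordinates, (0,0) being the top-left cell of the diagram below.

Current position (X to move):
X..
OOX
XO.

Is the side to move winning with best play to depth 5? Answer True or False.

p1 X@[X../OOX/XO.]: (0,1)[XX./OOX/XO.]-1* (0,2)[X.X/OOX/XO.]-1 (2,2)[X../OOX/XOX]-1
p2 O@[XX./OOX/XO.]: (0,2)[XXO/OOX/XO.]+1* (2,2)[XX./OOX/XOO]+1
p3 X@[XXO/OOX/XO.] terminal -1; root [X../OOX/XO.] d5

X winning at [X../OOX/XO.]: False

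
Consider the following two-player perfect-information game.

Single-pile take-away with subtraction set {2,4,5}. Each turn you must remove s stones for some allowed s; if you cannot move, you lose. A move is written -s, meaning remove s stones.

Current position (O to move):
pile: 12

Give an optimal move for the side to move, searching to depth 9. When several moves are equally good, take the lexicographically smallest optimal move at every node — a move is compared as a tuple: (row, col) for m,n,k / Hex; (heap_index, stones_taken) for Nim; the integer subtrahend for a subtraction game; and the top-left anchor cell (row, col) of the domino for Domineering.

O's best at [12]: -4

p1 O@[12]: -2[10]-1 -4[8]+1* -5[7]+1
p2 X@[8]: -2[6]-1* -4[4]-1 -5[3]-1
p3 O@[6]: -2[4]-1 -4[2]-1 -5[1]+1*
p4 X@[1] terminal -1; root [12] d9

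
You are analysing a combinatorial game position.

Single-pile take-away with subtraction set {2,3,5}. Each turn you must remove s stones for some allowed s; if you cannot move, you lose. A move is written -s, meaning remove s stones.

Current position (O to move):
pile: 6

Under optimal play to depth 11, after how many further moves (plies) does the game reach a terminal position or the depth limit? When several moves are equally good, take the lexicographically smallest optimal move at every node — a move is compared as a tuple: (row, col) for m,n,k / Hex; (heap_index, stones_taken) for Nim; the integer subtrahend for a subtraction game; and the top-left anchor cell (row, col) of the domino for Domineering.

PV length from [6]: 1 ply

p1 O@[6]: -2[4]-1 -3[3]-1 -5[1]+1*
p2 X@[1] terminal -1; root [6] d11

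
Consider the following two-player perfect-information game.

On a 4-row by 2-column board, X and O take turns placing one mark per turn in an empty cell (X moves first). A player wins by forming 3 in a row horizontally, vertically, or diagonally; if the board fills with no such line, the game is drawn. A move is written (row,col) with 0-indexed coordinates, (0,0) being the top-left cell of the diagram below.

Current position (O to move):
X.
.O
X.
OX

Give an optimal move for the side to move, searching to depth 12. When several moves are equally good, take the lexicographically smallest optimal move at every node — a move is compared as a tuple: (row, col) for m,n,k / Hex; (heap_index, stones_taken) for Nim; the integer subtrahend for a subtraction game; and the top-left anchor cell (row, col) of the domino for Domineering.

O's best at [X./.O/X./OX]: (1,0)

p1 O@[X./.O/X./OX]: (0,1)[XO/.O/X./OX]-1 (1,0)[X./OO/X./OX]+0* (2,1)[X./.O/XO/OX]-1
p2 X@[X./OO/X./OX]: (0,1)[XX/OO/X./OX]+0* (2,1)[X./OO/XX/OX]+0
p3 O@[XX/OO/X./OX]: (2,1)[XX/OO/XO/OX]+0*
p4 X@[XX/OO/XO/OX] terminal +0; root [X./.O/X./OX] d12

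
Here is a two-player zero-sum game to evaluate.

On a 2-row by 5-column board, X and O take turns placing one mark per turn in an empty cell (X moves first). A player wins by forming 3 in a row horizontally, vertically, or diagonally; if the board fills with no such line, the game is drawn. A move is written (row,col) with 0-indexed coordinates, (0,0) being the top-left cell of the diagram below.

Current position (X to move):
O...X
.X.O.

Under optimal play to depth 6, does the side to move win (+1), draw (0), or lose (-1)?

value(O...X/.X.O., X) = 0

[O...X/.X.O.] X move#1: (0,1):+0/OX..X/.X.O.*, (0,2):+0/O.X.X/.X.O., (0,3):+0/O..XX/.X.O., (1,0):+0/O...X/XX.O., (1,2):+0/O...X/.XXO., (1,4):+0/O...X/.X.OX
[OX..X/.X.O.] O move#2: (0,2):+0/OXO.X/.X.O.*, (0,3):+0/OX.OX/.X.O., (1,0):+0/OX..X/OX.O., (1,2):+0/OX..X/.XOO., (1,4):+0/OX..X/.X.OO
[OXO.X/.X.O.] X move#3: (0,3):+0/OXOXX/.X.O.*, (1,0):+0/OXO.X/XX.O., (1,2):+0/OXO.X/.XXO., (1,4):+0/OXO.X/.X.OX
[OXOXX/.X.O.] O move#4: (1,0):+0/OXOXX/OX.O.*, (1,2):+0/OXOXX/.XOO., (1,4):+0/OXOXX/.X.OO
[OXOXX/OX.O.] X move#5: (1,2):+0/OXOXX/OXXO.*, (1,4):+0/OXOXX/OX.OX
[OXOXX/OXXO.] O move#6: (1,4):+0/OXOXX/OXXOO*
[OXOXX/OXXOO] end (terminal +0, X#7); searched O...X/.X.O. to 6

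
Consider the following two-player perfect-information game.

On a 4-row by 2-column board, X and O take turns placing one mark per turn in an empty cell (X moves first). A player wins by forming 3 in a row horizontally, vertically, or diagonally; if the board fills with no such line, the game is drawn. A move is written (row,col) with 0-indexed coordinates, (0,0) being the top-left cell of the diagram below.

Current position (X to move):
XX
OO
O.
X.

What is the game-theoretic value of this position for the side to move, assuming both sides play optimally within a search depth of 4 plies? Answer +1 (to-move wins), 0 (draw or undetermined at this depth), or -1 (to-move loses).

p1 X@[XX/OO/O./X.]: (2,1)[XX/OO/OX/X.]+0* (3,1)[XX/OO/O./XX]+0
p2 O@[XX/OO/OX/X.]: (3,1)[XX/OO/OX/XO]+0*
p3 X@[XX/OO/OX/XO] terminal +0; root [XX/OO/O./X.] d4

value(XX/OO/O./X., X) = 0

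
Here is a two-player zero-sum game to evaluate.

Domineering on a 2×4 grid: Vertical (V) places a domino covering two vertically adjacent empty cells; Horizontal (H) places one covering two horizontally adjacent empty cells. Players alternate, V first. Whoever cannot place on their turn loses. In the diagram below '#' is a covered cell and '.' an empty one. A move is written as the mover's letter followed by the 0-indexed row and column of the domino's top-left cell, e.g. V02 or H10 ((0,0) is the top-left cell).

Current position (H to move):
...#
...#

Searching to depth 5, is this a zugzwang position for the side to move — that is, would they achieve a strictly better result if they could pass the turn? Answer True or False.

ply 1, H at ...#/...# | H00=+1→##.#/...#*; H01=+1→.###/...#; H10=+1→...#/##.#; H11=+1→...#/.###
ply 2, V at ##.#/...# | V02=-1→####/..##*
ply 3, H at ####/..## | H10=+1→####/####*
ply 4: ####/#### is terminal -1 (V); from ...#/...# depth 5
if H skipped the turn, V would face:
~ ply 1, V at ...#/...# | V00=-1→#..#/#..#; V01=+1→.#.#/.#.#*; V02=-1→..##/..##
~ ply 2: .#.#/.#.# is terminal -1 (H); from ...#/...# depth 5
compare (H): move=+1 vs pass=-1

zugzwang(...#/...#, H) = False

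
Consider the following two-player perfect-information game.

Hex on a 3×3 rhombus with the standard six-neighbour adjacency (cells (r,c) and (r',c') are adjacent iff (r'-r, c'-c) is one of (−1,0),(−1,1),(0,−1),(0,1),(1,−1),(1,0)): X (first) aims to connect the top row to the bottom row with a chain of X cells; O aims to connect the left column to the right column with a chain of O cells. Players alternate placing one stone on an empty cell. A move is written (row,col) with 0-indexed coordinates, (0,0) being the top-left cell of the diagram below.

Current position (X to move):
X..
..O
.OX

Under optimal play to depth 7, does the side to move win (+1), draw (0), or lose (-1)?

value(X../..O/.OX, X) = +1

p1 X@[X../..O/.OX]: (0,1)[XX./..O/.OX]-1 (0,2)[X.X/..O/.OX]-1 (1,0)[X../X.O/.OX]-1 (1,1)[X../.XO/.OX]-1 (2,0)[X../..O/XOX]+1*
p2 O@[X../..O/XOX]: (0,1)[XO./..O/XOX]-1* (0,2)[X.O/..O/XOX]-1 (1,0)[X../O.O/XOX]-1 (1,1)[X../.OO/XOX]-1
p3 X@[XO./..O/XOX]: (0,2)[XOX/..O/XOX]+1* (1,0)[XO./X.O/XOX]+1 (1,1)[XO./.XO/XOX]+1
p4 O@[XOX/..O/XOX]: (1,0)[XOX/O.O/XOX]-1* (1,1)[XOX/.OO/XOX]-1
p5 X@[XOX/O.O/XOX]: (1,1)[XOX/OXO/XOX]+1*
p6 O@[XOX/OXO/XOX] terminal -1; root [X../..O/.OX] d7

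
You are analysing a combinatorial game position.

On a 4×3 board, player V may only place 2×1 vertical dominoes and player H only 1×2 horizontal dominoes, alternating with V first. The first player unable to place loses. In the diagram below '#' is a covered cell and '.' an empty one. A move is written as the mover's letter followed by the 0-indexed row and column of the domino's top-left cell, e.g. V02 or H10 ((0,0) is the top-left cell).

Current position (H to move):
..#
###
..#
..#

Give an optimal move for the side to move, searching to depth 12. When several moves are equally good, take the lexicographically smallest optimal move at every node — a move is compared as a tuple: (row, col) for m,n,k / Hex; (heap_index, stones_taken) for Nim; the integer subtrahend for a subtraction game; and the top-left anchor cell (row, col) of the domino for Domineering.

H's best at [..#/###/..#/..#]: H20

ply 1, H at ..#/###/..#/..# | H00=-1→###/###/..#/..#; H20=+1→..#/###/###/..#*; H30=+1→..#/###/..#/###
ply 2: ..#/###/###/..# is terminal -1 (V); from ..#/###/..#/..# depth 12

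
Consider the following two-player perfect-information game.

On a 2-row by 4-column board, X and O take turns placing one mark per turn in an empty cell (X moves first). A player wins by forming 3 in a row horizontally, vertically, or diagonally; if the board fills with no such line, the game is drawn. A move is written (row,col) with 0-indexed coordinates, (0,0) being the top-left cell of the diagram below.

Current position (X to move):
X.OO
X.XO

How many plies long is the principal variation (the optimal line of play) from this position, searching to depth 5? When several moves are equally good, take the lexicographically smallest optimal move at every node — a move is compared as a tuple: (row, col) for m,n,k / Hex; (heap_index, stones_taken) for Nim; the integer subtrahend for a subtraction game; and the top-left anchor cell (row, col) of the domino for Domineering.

p1 X@[X.OO/X.XO]: (0,1)[XXOO/X.XO]+0 (1,1)[X.OO/XXXO]+1*
p2 O@[X.OO/XXXO] terminal -1; root [X.OO/X.XO] d5

PV length from [X.OO/X.XO]: 1 ply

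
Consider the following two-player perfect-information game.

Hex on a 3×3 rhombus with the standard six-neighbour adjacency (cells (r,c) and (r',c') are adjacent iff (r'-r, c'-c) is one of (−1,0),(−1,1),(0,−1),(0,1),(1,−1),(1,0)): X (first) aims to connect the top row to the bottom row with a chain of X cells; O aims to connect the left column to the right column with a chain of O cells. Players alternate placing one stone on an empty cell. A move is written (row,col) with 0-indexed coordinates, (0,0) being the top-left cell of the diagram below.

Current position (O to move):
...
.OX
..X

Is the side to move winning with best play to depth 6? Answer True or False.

ply 1, O at .../.OX/..X | (0,0)=-1→O../.OX/..X; (0,1)=-1→.O./.OX/..X; (0,2)=+1→..O/.OX/..X*; (1,0)=-1→.../OOX/..X; (2,0)=-1→.../.OX/O.X; (2,1)=-1→.../.OX/.OX
ply 2, X at ..O/.OX/..X | (0,0)=-1→X.O/.OX/..X*; (0,1)=-1→.XO/.OX/..X; (1,0)=-1→..O/XOX/..X; (2,0)=-1→..O/.OX/X.X; (2,1)=-1→..O/.OX/.XX
ply 3, O at X.O/.OX/..X | (0,1)=+1→XOO/.OX/..X*; (1,0)=+1→X.O/OOX/..X; (2,0)=+1→X.O/.OX/O.X; (2,1)=+1→X.O/.OX/.OX
ply 4, X at XOO/.OX/..X | (1,0)=-1→XOO/XOX/..X*; (2,0)=-1→XOO/.OX/X.X; (2,1)=-1→XOO/.OX/.XX
ply 5, O at XOO/XOX/..X | (2,0)=+1→XOO/XOX/O.X*; (2,1)=-1→XOO/XOX/.OX
ply 6: XOO/XOX/O.X is terminal -1 (X); from .../.OX/..X depth 6

O winning at [.../.OX/..X]: True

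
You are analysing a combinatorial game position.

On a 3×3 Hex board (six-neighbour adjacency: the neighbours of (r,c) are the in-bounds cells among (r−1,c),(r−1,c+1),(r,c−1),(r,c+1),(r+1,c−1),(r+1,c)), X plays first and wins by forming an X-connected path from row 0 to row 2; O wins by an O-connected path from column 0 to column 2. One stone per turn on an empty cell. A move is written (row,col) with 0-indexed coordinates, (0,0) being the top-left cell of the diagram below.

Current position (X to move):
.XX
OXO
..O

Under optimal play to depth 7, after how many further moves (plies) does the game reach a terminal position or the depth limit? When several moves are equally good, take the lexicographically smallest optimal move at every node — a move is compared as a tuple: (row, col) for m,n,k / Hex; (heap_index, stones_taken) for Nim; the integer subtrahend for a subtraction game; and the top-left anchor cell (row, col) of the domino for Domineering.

PV length from [.XX/OXO/..O]: 3 plies

[.XX/OXO/..O] X move#1: (0,0):+1/XXX/OXO/..O*, (2,0):+1/.XX/OXO/X.O, (2,1):+1/.XX/OXO/.XO
[XXX/OXO/..O] O move#2: (2,0):-1/XXX/OXO/O.O*, (2,1):-1/XXX/OXO/.OO
[XXX/OXO/O.O] X move#3: (2,1):+1/XXX/OXO/OXO*
[XXX/OXO/OXO] end (terminal -1, O#4); searched .XX/OXO/..O to 7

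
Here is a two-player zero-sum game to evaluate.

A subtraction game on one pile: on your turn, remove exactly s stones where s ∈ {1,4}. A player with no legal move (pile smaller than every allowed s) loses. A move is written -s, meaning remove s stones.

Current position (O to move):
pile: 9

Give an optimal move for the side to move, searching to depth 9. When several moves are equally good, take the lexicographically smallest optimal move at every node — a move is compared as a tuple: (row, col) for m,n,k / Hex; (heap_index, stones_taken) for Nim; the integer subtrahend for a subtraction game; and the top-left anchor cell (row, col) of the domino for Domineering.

[9] O move#1: -1:-1/8, -4:+1/5*
[5] X move#2: -1:-1/4*, -4:-1/1
[4] O move#3: -1:-1/3, -4:+1/0*
[0] end (terminal -1, X#4); searched 9 to 9

O's best at [9]: -4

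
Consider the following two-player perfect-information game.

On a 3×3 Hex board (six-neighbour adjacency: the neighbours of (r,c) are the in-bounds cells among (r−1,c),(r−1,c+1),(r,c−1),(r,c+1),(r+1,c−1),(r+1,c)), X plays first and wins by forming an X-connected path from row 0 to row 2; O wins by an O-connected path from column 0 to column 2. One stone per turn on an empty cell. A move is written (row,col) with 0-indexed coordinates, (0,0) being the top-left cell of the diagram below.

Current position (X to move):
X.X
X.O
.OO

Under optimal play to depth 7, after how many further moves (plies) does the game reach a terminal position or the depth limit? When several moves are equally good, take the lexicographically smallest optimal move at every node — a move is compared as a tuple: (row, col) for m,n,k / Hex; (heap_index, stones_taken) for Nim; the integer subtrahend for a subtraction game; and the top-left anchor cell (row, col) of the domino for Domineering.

PV length from [X.X/X.O/.OO]: 1 ply

p1 X@[X.X/X.O/.OO]: (0,1)[XXX/X.O/.OO]-1 (1,1)[X.X/XXO/.OO]-1 (2,0)[X.X/X.O/XOO]+1*
p2 O@[X.X/X.O/XOO] terminal -1; root [X.X/X.O/.OO] d7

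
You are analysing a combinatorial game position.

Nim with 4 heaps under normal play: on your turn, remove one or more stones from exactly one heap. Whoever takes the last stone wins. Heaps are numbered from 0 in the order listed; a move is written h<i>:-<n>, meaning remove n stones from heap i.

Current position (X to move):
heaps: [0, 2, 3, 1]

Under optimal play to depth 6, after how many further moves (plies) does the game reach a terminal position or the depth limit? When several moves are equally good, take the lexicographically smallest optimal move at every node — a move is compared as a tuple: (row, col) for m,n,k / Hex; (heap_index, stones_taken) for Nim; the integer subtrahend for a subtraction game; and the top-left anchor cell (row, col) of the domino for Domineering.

p1 X@[(0,2,3,1)]: h1:-1[(0,1,3,1)]-1* h1:-2[(0,0,3,1)]-1 h2:-1[(0,2,2,1)]-1 h2:-2[(0,2,1,1)]-1 h2:-3[(0,2,0,1)]-1 h3:-1[(0,2,3,0)]-1
p2 O@[(0,1,3,1)]: h1:-1[(0,0,3,1)]-1 h2:-1[(0,1,2,1)]-1 h2:-2[(0,1,1,1)]-1 h2:-3[(0,1,0,1)]+1* h3:-1[(0,1,3,0)]-1
p3 X@[(0,1,0,1)]: h1:-1[(0,0,0,1)]-1* h3:-1[(0,1,0,0)]-1
p4 O@[(0,0,0,1)]: h3:-1[(0,0,0,0)]+1*
p5 X@[(0,0,0,0)] terminal -1; root [(0,2,3,1)] d6

PV length from [(0,2,3,1)]: 4 plies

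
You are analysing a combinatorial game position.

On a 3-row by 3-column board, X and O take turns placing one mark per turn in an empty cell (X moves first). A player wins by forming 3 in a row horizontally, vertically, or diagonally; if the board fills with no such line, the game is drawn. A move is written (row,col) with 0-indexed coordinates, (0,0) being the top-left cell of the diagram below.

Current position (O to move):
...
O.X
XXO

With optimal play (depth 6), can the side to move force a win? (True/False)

ply 1, O at .../O.X/XXO | (0,0)=-1→O../O.X/XXO; (0,1)=+0→.O./O.X/XXO*; (0,2)=+0→..O/O.X/XXO; (1,1)=+0→.../OOX/XXO
ply 2, X at .O./O.X/XXO | (0,0)=+0→XO./O.X/XXO*; (0,2)=+0→.OX/O.X/XXO; (1,1)=+0→.O./OXX/XXO
ply 3, O at XO./O.X/XXO | (0,2)=+0→XOO/O.X/XXO*; (1,1)=+0→XO./OOX/XXO
ply 4, X at XOO/O.X/XXO | (1,1)=+0→XOO/OXX/XXO*
ply 5: XOO/OXX/XXO is terminal +0 (O); from .../O.X/XXO depth 6

O winning at [.../O.X/XXO]: False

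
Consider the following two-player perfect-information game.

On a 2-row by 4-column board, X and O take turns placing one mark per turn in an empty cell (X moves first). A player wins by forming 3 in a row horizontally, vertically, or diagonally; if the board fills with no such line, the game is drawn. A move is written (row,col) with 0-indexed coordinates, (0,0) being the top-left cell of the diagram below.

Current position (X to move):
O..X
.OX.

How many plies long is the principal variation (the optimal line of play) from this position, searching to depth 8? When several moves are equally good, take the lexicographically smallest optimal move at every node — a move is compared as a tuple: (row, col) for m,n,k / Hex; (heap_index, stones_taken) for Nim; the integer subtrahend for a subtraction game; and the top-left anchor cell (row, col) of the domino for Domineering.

PV length from [O..X/.OX.]: 4 plies

p1 X@[O..X/.OX.]: (0,1)[OX.X/.OX.]+0* (0,2)[O.XX/.OX.]+0 (1,0)[O..X/XOX.]+0 (1,3)[O..X/.OXX]+0
p2 O@[OX.X/.OX.]: (0,2)[OXOX/.OX.]+0* (1,0)[OX.X/OOX.]-1 (1,3)[OX.X/.OXO]-1
p3 X@[OXOX/.OX.]: (1,0)[OXOX/XOX.]+0* (1,3)[OXOX/.OXX]+0
p4 O@[OXOX/XOX.]: (1,3)[OXOX/XOXO]+0*
p5 X@[OXOX/XOXO] terminal +0; root [O..X/.OX.] d8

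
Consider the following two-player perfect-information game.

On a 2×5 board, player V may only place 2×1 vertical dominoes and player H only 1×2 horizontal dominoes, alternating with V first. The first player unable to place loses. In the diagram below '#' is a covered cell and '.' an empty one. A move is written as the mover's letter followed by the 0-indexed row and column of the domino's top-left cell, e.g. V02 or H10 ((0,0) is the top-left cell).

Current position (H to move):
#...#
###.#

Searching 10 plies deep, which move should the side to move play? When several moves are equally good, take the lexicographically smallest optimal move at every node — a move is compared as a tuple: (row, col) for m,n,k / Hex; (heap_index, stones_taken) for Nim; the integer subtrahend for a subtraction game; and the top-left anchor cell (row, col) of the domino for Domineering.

[#...#/###.#] H move#1: H01:-1/###.#/###.#, H02:+1/#.###/###.#*
[#.###/###.#] end (terminal -1, V#2); searched #...#/###.# to 10

H's best at [#...#/###.#]: H02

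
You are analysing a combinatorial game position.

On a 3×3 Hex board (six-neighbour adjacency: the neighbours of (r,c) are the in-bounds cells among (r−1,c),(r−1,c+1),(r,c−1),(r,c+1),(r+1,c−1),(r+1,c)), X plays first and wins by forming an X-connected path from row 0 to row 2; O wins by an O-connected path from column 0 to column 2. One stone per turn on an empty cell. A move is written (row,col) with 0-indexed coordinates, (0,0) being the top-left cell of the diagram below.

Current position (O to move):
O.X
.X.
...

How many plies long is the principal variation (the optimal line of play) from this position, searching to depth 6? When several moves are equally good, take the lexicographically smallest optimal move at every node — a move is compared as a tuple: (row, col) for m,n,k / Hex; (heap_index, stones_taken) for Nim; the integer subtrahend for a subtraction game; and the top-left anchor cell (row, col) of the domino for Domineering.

PV length from [O.X/.X./...]: 4 plies

ply 1, O at O.X/.X./... | (0,1)=-1→OOX/.X./...*; (1,0)=-1→O.X/OX./...; (1,2)=-1→O.X/.XO/...; (2,0)=-1→O.X/.X./O..; (2,1)=-1→O.X/.X./.O.; (2,2)=-1→O.X/.X./..O
ply 2, X at OOX/.X./... | (1,0)=+1→OOX/XX./...*; (1,2)=+1→OOX/.XX/...; (2,0)=+1→OOX/.X./X..; (2,1)=+1→OOX/.X./.X.; (2,2)=+1→OOX/.X./..X
ply 3, O at OOX/XX./... | (1,2)=-1→OOX/XXO/...*; (2,0)=-1→OOX/XX./O..; (2,1)=-1→OOX/XX./.O.; (2,2)=-1→OOX/XX./..O
ply 4, X at OOX/XXO/... | (2,0)=+1→OOX/XXO/X..*; (2,1)=+1→OOX/XXO/.X.; (2,2)=+1→OOX/XXO/..X
ply 5: OOX/XXO/X.. is terminal -1 (O); from O.X/.X./... depth 6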